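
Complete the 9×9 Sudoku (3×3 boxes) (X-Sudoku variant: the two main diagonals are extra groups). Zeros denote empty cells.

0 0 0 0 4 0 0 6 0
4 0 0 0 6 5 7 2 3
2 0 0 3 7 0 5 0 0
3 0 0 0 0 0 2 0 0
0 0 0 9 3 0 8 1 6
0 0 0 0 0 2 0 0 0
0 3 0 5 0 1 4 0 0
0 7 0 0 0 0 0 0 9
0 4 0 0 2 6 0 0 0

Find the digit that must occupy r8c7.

6

r8c5 = 8 (sole candidate).
r8c8 = 5 (sole candidate).
r9c4 = 7 (sole candidate).
r7c5 = 9 (sole candidate).
r8c4 = 4 (sole candidate).
r8c6 = 3 (sole candidate).
r1c4 = 2 (hidden single in row 1).
r1c3 = 3 (hidden single in row 1).
r1c2 = 5 (hidden single in row 1).
r1c1 = 7 (hidden single in row 1).
r5c1 = 5 (sole candidate).
r5c2 = 2 (sole candidate).
r7c9 = 2 (hidden single in row 7).
r7c8 = 7 (hidden single in row 7).
r8c3 = 2 (hidden single in row 8).
r9c3 = 5 (hidden single in row 9).
r9c1 = 9 (hidden single in row 9).
r5c6 = 7 (hidden single in column 6).
r5c3 = 4 (sole candidate).
r4c6 = 4 (hidden single in column 6).
r4c8 = 9 (sole candidate).
r6c7 = 3 (sole candidate).
r6c8 = 4 (sole candidate).
r9c7 = 1 (sole candidate).
r9c9 = 8 (sole candidate).
r1c7 = 9 (sole candidate).
r1c9 = 1 (sole candidate).
r3c8 = 8 (sole candidate).
r3c9 = 4 (sole candidate).
r8c7 = 6: row 8 has {2,3,4,5,7,8,9}; col 7 has {1,2,3,4,5,7,8,9}; box has {1,2,4,5,7,8,9} → only 6 remains.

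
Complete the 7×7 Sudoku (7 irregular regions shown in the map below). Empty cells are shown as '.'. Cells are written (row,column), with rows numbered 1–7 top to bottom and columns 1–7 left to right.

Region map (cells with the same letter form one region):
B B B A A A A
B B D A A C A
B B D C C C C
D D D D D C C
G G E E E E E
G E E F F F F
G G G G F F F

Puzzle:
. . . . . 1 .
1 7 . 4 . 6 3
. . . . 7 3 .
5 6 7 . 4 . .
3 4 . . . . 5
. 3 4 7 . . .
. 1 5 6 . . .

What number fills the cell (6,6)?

(2,3) = 2 (sole candidate).
(2,5) = 5 (sole candidate).
(3,3) = 1 (sole candidate).
(4,4) = 3 (sole candidate).
(4,6) = 2 (sole candidate).
(4,7) = 1 (sole candidate).
(5,3) = 6 (sole candidate).
(5,6) = 7 (sole candidate).
(6,1) = 2 (sole candidate).
(6,6) = 5: row 6 has {2,3,4,7}; col 6 has {1,2,3,6,7}; region has {7} → only 5 remains.

5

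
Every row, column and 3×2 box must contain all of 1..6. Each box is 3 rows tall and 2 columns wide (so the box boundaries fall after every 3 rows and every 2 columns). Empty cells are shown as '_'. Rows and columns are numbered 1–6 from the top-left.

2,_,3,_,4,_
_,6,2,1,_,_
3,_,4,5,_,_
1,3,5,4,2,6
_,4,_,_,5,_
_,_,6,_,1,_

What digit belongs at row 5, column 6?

3

row 1, column 4 = 6 (sole candidate).
row 2, column 5 = 3 (sole candidate).
row 2, column 6 = 5 (sole candidate).
row 3, column 2 = 1 (sole candidate).
row 3, column 5 = 6 (sole candidate).
row 3, column 6 = 2 (sole candidate).
row 5, column 1 = 6 (sole candidate).
row 5, column 3 = 1 (sole candidate).
row 5, column 6 = 3: row 5 has {1,4,5,6}; col 6 has {2,5,6}; box has {1,2,5,6} → only 3 remains.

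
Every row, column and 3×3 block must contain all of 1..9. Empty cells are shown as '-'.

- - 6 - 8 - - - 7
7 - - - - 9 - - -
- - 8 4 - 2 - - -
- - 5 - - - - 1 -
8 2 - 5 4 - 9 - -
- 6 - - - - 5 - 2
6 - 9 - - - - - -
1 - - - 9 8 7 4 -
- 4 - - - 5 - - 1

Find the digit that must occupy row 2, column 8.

row 3, column 5 = 7: in row 3, 7 can only go here (every other open cell in that row sees a 7).
row 7, column 6 = 4: in row 7, 4 can only go here (every other open cell in that row sees a 4).
row 9, column 8 = 9: in row 9, 9 can only go here (every other open cell in that row sees a 9).
row 9, column 7 = 8: in row 9, 8 can only go here (every other open cell in that row sees an 8).
row 7, column 2 = 8: in row 7, 8 can only go here (every other open cell in that row sees an 8).
row 7, column 4 = 7: in row 7, 7 can only go here (every other open cell in that row sees a 7).
row 7, column 5 = 1: in row 7, 1 can only go here (every other open cell in that row sees a 1).
row 6, column 5 = 3: row 6 has {2,5,6}; col 5 has {1,4,7,8,9}; box has {4,5} → only 3 remains.
row 9, column 3 = 7: in row 9, 7 can only go here (every other open cell in that row sees a 7).
row 4, column 2 = 7: in column 2, 7 can only go here (every other open cell in that column sees a 7).
row 4, column 6 = 6: row 4 has {1,5,7}; col 6 has {2,4,5,8,9}; box has {3,4,5} → only 6 remains.
row 4, column 5 = 2: row 4 has {1,5,6,7}; col 5 has {1,3,4,7,8,9}; box has {3,4,5,6} → only 2 remains.
row 9, column 5 = 6: row 9 has {1,4,5,7,8,9}; col 5 has {1,2,3,4,7,8,9}; box has {1,4,5,7,8,9} → only 6 remains.
row 2, column 5 = 5: row 2 has {7,9}; col 5 has {1,2,3,4,6,7,8,9}; box has {2,4,7,8,9} → only 5 remains.
row 8, column 9 = 6: in row 8, 6 can only go here (every other open cell in that row sees a 6).
row 5, column 9 = 3: row 5 has {2,4,5,8,9}; col 9 has {1,2,6,7}; box has {1,2,5,9} → only 3 remains.
row 7, column 9 = 5: row 7 has {1,4,6,7,8,9}; col 9 has {1,2,3,6,7}; box has {1,4,6,7,8,9} → only 5 remains.
row 3, column 9 = 9: row 3 has {2,4,7,8}; col 9 has {1,2,3,5,6,7}; box has {7} → only 9 remains.
row 4, column 7 = 4: row 4 has {1,2,5,6,7}; col 7 has {5,7,8,9}; box has {1,2,3,5,9} → only 4 remains.
row 4, column 9 = 8: row 4 has {1,2,4,5,6,7}; col 9 has {1,2,3,5,6,7,9}; box has {1,2,3,4,5,9} → only 8 remains.
row 5, column 3 = 1: row 5 has {2,3,4,5,8,9}; col 3 has {5,6,7,8,9}; box has {2,5,6,7,8} → only 1 remains.
row 5, column 6 = 7: row 5 has {1,2,3,4,5,8,9}; col 6 has {2,4,5,6,8,9}; box has {2,3,4,5,6} → only 7 remains.
row 5, column 8 = 6: row 5 has {1,2,3,4,5,7,8,9}; col 8 has {1,4,9}; box has {1,2,3,4,5,8,9} → only 6 remains.
row 6, column 3 = 4: row 6 has {2,3,5,6}; col 3 has {1,5,6,7,8,9}; box has {1,2,5,6,7,8} → only 4 remains.
row 6, column 6 = 1: row 6 has {2,3,4,5,6}; col 6 has {2,4,5,6,7,8,9}; box has {2,3,4,5,6,7} → only 1 remains.
row 6, column 8 = 7: row 6 has {1,2,3,4,5,6}; col 8 has {1,4,6,9}; box has {1,2,3,4,5,6,8,9} → only 7 remains.
row 1, column 6 = 3: row 1 has {6,7,8}; col 6 has {1,2,4,5,6,7,8,9}; box has {2,4,5,7,8,9} → only 3 remains.
row 2, column 9 = 4: row 2 has {5,7,9}; col 9 has {1,2,3,5,6,7,8,9}; box has {7,9} → only 4 remains.
row 4, column 4 = 9: row 4 has {1,2,4,5,6,7,8}; col 4 has {4,5,7}; box has {1,2,3,4,5,6,7} → only 9 remains.
row 6, column 1 = 9: row 6 has {1,2,3,4,5,6,7}; col 1 has {1,6,7,8}; box has {1,2,4,5,6,7,8} → only 9 remains.
row 6, column 4 = 8: row 6 has {1,2,3,4,5,6,7,9}; col 4 has {4,5,7,9}; box has {1,2,3,4,5,6,7,9} → only 8 remains.
row 1, column 4 = 1: row 1 has {3,6,7,8}; col 4 has {4,5,7,8,9}; box has {2,3,4,5,7,8,9} → only 1 remains.
row 1, column 7 = 2: row 1 has {1,3,6,7,8}; col 7 has {4,5,7,8,9}; box has {4,7,9} → only 2 remains.
row 1, column 8 = 5: row 1 has {1,2,3,6,7,8}; col 8 has {1,4,6,7,9}; box has {2,4,7,9} → only 5 remains.
row 2, column 4 = 6: row 2 has {4,5,7,9}; col 4 has {1,4,5,7,8,9}; box has {1,2,3,4,5,7,8,9} → only 6 remains.
row 3, column 8 = 3: row 3 has {2,4,7,8,9}; col 8 has {1,4,5,6,7,9}; box has {2,4,5,7,9} → only 3 remains.
row 4, column 1 = 3: row 4 has {1,2,4,5,6,7,8,9}; col 1 has {1,6,7,8,9}; box has {1,2,4,5,6,7,8,9} → only 3 remains.
row 7, column 7 = 3: row 7 has {1,4,5,6,7,8,9}; col 7 has {2,4,5,7,8,9}; box has {1,4,5,6,7,8,9} → only 3 remains.
row 7, column 8 = 2: row 7 has {1,3,4,5,6,7,8,9}; col 8 has {1,3,4,5,6,7,9}; box has {1,3,4,5,6,7,8,9} → only 2 remains.
row 9, column 1 = 2: row 9 has {1,4,5,6,7,8,9}; col 1 has {1,3,6,7,8,9}; box has {1,4,6,7,8,9} → only 2 remains.
row 9, column 4 = 3: row 9 has {1,2,4,5,6,7,8,9}; col 4 has {1,4,5,6,7,8,9}; box has {1,4,5,6,7,8,9} → only 3 remains.
row 1, column 1 = 4: row 1 has {1,2,3,5,6,7,8}; col 1 has {1,2,3,6,7,8,9}; box has {6,7,8} → only 4 remains.
row 1, column 2 = 9: row 1 has {1,2,3,4,5,6,7,8}; col 2 has {2,4,6,7,8}; box has {4,6,7,8} → only 9 remains.
row 2, column 7 = 1: row 2 has {4,5,6,7,9}; col 7 has {2,3,4,5,7,8,9}; box has {2,3,4,5,7,9} → only 1 remains.
row 2, column 8 = 8: row 2 has {1,4,5,6,7,9}; col 8 has {1,2,3,4,5,6,7,9}; box has {1,2,3,4,5,7,9} → only 8 remains.

8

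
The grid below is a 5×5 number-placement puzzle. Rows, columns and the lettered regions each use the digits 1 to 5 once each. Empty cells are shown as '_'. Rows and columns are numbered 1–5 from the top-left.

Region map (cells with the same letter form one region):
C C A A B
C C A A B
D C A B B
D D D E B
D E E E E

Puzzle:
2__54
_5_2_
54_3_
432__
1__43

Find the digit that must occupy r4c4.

1

r1c2 = 1 (sole candidate).
r1c3 = 3 (sole candidate).
r2c1 = 3 (sole candidate).
r2c5 = 1 (sole candidate).
r3c3 = 1 (sole candidate).
r3c5 = 2 (sole candidate).
r4c4 = 1: row 4 has {2,3,4}; col 4 has {2,3,4,5}; region has {3,4} → only 1 remains.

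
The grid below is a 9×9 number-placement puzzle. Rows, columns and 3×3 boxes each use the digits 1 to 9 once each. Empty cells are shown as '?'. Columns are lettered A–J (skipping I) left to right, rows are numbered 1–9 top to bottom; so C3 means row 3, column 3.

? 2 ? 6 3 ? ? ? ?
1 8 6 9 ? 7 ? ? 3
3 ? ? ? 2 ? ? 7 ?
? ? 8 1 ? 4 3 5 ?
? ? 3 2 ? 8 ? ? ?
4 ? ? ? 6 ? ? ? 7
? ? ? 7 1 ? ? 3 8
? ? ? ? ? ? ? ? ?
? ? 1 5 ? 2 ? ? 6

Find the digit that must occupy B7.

4

D6 = 3 (sole candidate).
G3 = 6 (hidden single in row 3).
D3 = 8 (hidden single in row 3).
D8 = 4 (sole candidate).
B9 = 3 (hidden single in row 9).
F8 = 3 (hidden single in row 8).
E2 = 4 (hidden single in column 5).
H2 = 2 (sole candidate).
G2 = 5 (sole candidate).
E5 = 5 (hidden single in column 5).
F6 = 9 (sole candidate).
F7 = 6 (sole candidate).
E4 = 7 (sole candidate).
H5 = 6 (hidden single in column 8).
J8 = 5 (hidden single in column 9).
J4 = 2 (hidden single in column 9).
C6 = 2 (hidden single in row 6).
B6 = 5 (hidden single in row 6).
B5 = 1 (hidden single in column 2).
A5 = 7 (hidden single in row 5).
C1 = 7 (hidden single in row 1).
C8 = 9 (sole candidate).
E8 = 8 (sole candidate).
H8 = 1 (sole candidate).
A9 = 8 (sole candidate).
E9 = 9 (sole candidate).
H9 = 4 (sole candidate).
H6 = 8 (sole candidate).
B7 = 4: row 7 has {1,3,6,7,8}; col 2 has {1,2,3,5,8}; box has {1,3,8,9} → only 4 remains.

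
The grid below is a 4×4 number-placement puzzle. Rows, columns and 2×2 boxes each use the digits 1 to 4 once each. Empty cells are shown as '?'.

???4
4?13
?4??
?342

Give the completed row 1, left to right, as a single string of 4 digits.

3124

R1C3 = 2: row 1 has {4}; col 3 has {1,4}; box has {1,3,4} → only 2 remains.
R2C2 = 2 (sole candidate).
R3C3 = 3 (sole candidate).
R3C4 = 1 (sole candidate).
R4C1 = 1 (sole candidate).
R1C1 = 3: row 1 has {2,4}; col 1 has {1,4}; box has {2,4} → only 3 remains.
R1C2 = 1: row 1 has {2,3,4}; col 2 has {2,3,4}; box has {2,3,4} → only 1 remains.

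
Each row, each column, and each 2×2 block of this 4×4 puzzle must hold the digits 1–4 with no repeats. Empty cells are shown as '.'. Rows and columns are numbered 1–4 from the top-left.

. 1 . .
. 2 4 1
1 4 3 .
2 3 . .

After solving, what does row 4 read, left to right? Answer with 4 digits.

R1C3 = 2: row 1 has {1}; col 3 has {3,4}; box has {1,4} → only 2 remains.
R1C4 = 3: row 1 has {1,2}; col 4 has {1}; box has {1,2,4} → only 3 remains.
R2C1 = 3: row 2 has {1,2,4}; col 1 has {1,2}; box has {1,2} → only 3 remains.
R3C4 = 2: row 3 has {1,3,4}; col 4 has {1,3}; box has {3} → only 2 remains.
R4C3 = 1: row 4 has {2,3}; col 3 has {2,3,4}; box has {2,3} → only 1 remains.
R4C4 = 4: row 4 has {1,2,3}; col 4 has {1,2,3}; box has {1,2,3} → only 4 remains.

2314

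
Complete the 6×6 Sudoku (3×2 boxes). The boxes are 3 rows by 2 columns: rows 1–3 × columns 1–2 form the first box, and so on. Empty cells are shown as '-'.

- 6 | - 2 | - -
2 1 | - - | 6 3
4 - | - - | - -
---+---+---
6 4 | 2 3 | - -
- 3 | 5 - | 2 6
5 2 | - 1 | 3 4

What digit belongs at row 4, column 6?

1

row 1, column 1 = 3 (sole candidate).
row 2, column 3 = 4 (sole candidate).
row 2, column 4 = 5 (sole candidate).
row 3, column 2 = 5 (sole candidate).
row 3, column 4 = 6 (sole candidate).
row 3, column 5 = 1 (sole candidate).
row 3, column 6 = 2 (sole candidate).
row 4, column 5 = 5 (sole candidate).
row 4, column 6 = 1: row 4 has {2,3,4,5,6}; col 6 has {2,3,4,6}; box has {2,3,4,5,6} → only 1 remains.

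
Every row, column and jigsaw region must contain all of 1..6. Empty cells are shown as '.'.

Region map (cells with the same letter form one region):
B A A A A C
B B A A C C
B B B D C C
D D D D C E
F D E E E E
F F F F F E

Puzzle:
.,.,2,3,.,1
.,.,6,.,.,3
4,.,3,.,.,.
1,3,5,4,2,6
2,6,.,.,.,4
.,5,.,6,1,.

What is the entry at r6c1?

r1c2 = 4 (sole candidate).
r1c5 = 5 (sole candidate).
r2c1 = 5 (sole candidate).
r2c4 = 1 (sole candidate).
r2c5 = 4 (sole candidate).
r3c4 = 2 (sole candidate).
r3c5 = 6 (sole candidate).
r3c6 = 5 (sole candidate).
r5c3 = 1 (sole candidate).
r5c4 = 5 (sole candidate).
r5c5 = 3 (sole candidate).
r6c1 = 3: row 6 has {1,5,6}; col 1 has {1,2,4,5}; region has {1,2,5,6} → only 3 remains.

3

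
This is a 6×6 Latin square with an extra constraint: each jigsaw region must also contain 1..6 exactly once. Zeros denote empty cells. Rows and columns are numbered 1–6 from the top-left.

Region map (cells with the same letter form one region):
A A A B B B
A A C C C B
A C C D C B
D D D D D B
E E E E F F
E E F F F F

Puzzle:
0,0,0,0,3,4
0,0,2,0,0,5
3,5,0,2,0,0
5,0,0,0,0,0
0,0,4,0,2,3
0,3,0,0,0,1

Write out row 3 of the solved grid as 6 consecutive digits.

R3C6 = 6: row 3 has {2,3,5}; col 6 has {1,3,4,5}; region has {3,4,5} → only 6 remains.
R4C6 = 2: row 4 has {5}; col 6 has {1,3,4,5,6}; region has {3,4,5,6} → only 2 remains.
R1C4 = 1: row 1 has {3,4}; col 4 has {2}; region has {2,3,4,5,6} → only 1 remains.
R3C3 = 1: row 3 has {2,3,5,6}; col 3 has {2,4}; region has {2,5} → only 1 remains.
R3C5 = 4: row 3 has {1,2,3,5,6}; col 5 has {2,3}; region has {1,2,5} → only 4 remains.

351246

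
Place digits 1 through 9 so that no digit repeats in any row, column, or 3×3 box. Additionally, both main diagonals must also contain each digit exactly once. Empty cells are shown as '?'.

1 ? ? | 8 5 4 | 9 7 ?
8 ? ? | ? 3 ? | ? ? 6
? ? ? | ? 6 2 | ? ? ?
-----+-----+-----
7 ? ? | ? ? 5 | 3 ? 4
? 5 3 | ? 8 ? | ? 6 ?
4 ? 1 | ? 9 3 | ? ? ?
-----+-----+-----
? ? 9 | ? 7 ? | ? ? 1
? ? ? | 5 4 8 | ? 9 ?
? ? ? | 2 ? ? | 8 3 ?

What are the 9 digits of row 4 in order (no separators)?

r4c4 = 6: row 4 has {3,4,5,7}; col 4 has {2,5,8}; box has {3,5,8,9}; main diagonal has {1,3,8,9} → only 6 remains.
r6c4 = 7: row 6 has {1,3,4,9}; col 4 has {2,5,6,8}; box has {3,5,6,8,9}; anti-diagonal has {5,8,9} → only 7 remains.
r7c4 = 3: row 7 has {1,7,9}; col 4 has {2,5,6,7,8}; box has {2,4,5,7,8} → only 3 remains.
r7c6 = 6: row 7 has {1,3,7,9}; col 6 has {2,3,4,5,8}; box has {2,3,4,5,7,8} → only 6 remains.
r9c1 = 6: row 9 has {2,3,8}; col 1 has {1,4,7,8}; box has {9}; anti-diagonal has {5,7,8,9} → only 6 remains.
r9c5 = 1: row 9 has {2,3,6,8}; col 5 has {3,4,5,6,7,8,9}; box has {2,3,4,5,6,7,8} → only 1 remains.
r9c6 = 9: row 9 has {1,2,3,6,8}; col 6 has {2,3,4,5,6,8}; box has {1,2,3,4,5,6,7,8} → only 9 remains.
r4c5 = 2: row 4 has {3,4,5,6,7}; col 5 has {1,3,4,5,6,7,8,9}; box has {3,5,6,7,8,9} → only 2 remains.
r5c6 = 1: row 5 has {3,5,6,8}; col 6 has {2,3,4,5,6,8,9}; box has {2,3,5,6,7,8,9} → only 1 remains.
r2c6 = 7: row 2 has {3,6,8}; col 6 has {1,2,3,4,5,6,8,9}; box has {2,3,4,5,6,8} → only 7 remains.
r4c3 = 8: row 4 has {2,3,4,5,6,7}; col 3 has {1,3,9}; box has {1,3,4,5,7} → only 8 remains.
r4c8 = 1: row 4 has {2,3,4,5,6,7,8}; col 8 has {3,6,7,9}; box has {3,4,6} → only 1 remains.
r5c4 = 4: row 5 has {1,3,5,6,8}; col 4 has {2,3,5,6,7,8}; box has {1,2,3,5,6,7,8,9} → only 4 remains.
r4c2 = 9: row 4 has {1,2,3,4,5,6,7,8}; col 2 has {5}; box has {1,3,4,5,7,8} → only 9 remains.

798625314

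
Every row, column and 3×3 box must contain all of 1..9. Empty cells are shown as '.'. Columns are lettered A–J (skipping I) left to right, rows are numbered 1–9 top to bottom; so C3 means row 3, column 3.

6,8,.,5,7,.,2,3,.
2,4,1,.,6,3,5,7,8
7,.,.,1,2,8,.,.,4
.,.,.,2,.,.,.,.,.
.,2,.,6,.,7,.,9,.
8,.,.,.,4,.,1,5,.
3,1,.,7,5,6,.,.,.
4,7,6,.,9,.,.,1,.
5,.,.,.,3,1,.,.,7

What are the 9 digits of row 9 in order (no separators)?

C1 = 9: row 1 has {2,3,5,6,7,8}; col 3 has {1,6}; box has {1,2,4,6,7,8} → only 9 remains.
F1 = 4: row 1 has {2,3,5,6,7,8,9}; col 6 has {1,3,6,7,8}; box has {1,2,3,5,6,7,8} → only 4 remains.
J1 = 1: row 1 has {2,3,4,5,6,7,8,9}; col 9 has {4,7,8}; box has {2,3,4,5,7,8} → only 1 remains.
D2 = 9: row 2 has {1,2,3,4,5,6,7,8}; col 4 has {1,2,5,6,7}; box has {1,2,3,4,5,6,7,8} → only 9 remains.
H3 = 6: row 3 has {1,2,4,7,8}; col 8 has {1,3,5,7,9}; box has {1,2,3,4,5,7,8} → only 6 remains.
A5 = 1: row 5 has {2,6,7,9}; col 1 has {2,3,4,5,6,7,8}; box has {2,8} → only 1 remains.
E5 = 8: row 5 has {1,2,6,7,9}; col 5 has {2,3,4,5,6,7,9}; box has {2,4,6,7} → only 8 remains.
J5 = 3: row 5 has {1,2,6,7,8,9}; col 9 has {1,4,7,8}; box has {1,5,9} → only 3 remains.
D6 = 3: row 6 has {1,4,5,8}; col 4 has {1,2,5,6,7,9}; box has {2,4,6,7,8} → only 3 remains.
F6 = 9: row 6 has {1,3,4,5,8}; col 6 has {1,3,4,6,7,8}; box has {2,3,4,6,7,8} → only 9 remains.
D8 = 8: row 8 has {1,4,6,7,9}; col 4 has {1,2,3,5,6,7,9}; box has {1,3,5,6,7,9} → only 8 remains.
F8 = 2: row 8 has {1,4,6,7,8,9}; col 6 has {1,3,4,6,7,8,9}; box has {1,3,5,6,7,8,9} → only 2 remains.
G8 = 3: row 8 has {1,2,4,6,7,8,9}; col 7 has {1,2,5}; box has {1,7} → only 3 remains.
J8 = 5: row 8 has {1,2,3,4,6,7,8,9}; col 9 has {1,3,4,7,8}; box has {1,3,7} → only 5 remains.
B9 = 9: row 9 has {1,3,5,7}; col 2 has {1,2,4,7,8}; box has {1,3,4,5,6,7} → only 9 remains.
D9 = 4: row 9 has {1,3,5,7,9}; col 4 has {1,2,3,5,6,7,8,9}; box has {1,2,3,5,6,7,8,9} → only 4 remains.
G3 = 9: row 3 has {1,2,4,6,7,8}; col 7 has {1,2,3,5}; box has {1,2,3,4,5,6,7,8} → only 9 remains.
A4 = 9: row 4 has {2}; col 1 has {1,2,3,4,5,6,7,8}; box has {1,2,8} → only 9 remains.
E4 = 1: row 4 has {2,9}; col 5 has {2,3,4,5,6,7,8,9}; box has {2,3,4,6,7,8,9} → only 1 remains.
F4 = 5: row 4 has {1,2,9}; col 6 has {1,2,3,4,6,7,8,9}; box has {1,2,3,4,6,7,8,9} → only 5 remains.
J4 = 6: row 4 has {1,2,5,9}; col 9 has {1,3,4,5,7,8}; box has {1,3,5,9} → only 6 remains.
G5 = 4: row 5 has {1,2,3,6,7,8,9}; col 7 has {1,2,3,5,9}; box has {1,3,5,6,9} → only 4 remains.
B6 = 6: row 6 has {1,3,4,5,8,9}; col 2 has {1,2,4,7,8,9}; box has {1,2,8,9} → only 6 remains.
C6 = 7: row 6 has {1,3,4,5,6,8,9}; col 3 has {1,6,9}; box has {1,2,6,8,9} → only 7 remains.
J6 = 2: row 6 has {1,3,4,5,6,7,8,9}; col 9 has {1,3,4,5,6,7,8}; box has {1,3,4,5,6,9} → only 2 remains.
G7 = 8: row 7 has {1,3,5,6,7}; col 7 has {1,2,3,4,5,9}; box has {1,3,5,7} → only 8 remains.
J7 = 9: row 7 has {1,3,5,6,7,8}; col 9 has {1,2,3,4,5,6,7,8}; box has {1,3,5,7,8} → only 9 remains.
G9 = 6: row 9 has {1,3,4,5,7,9}; col 7 has {1,2,3,4,5,8,9}; box has {1,3,5,7,8,9} → only 6 remains.
H9 = 2: row 9 has {1,3,4,5,6,7,9}; col 8 has {1,3,5,6,7,9}; box has {1,3,5,6,7,8,9} → only 2 remains.
B4 = 3: row 4 has {1,2,5,6,9}; col 2 has {1,2,4,6,7,8,9}; box has {1,2,6,7,8,9} → only 3 remains.
C4 = 4: row 4 has {1,2,3,5,6,9}; col 3 has {1,6,7,9}; box has {1,2,3,6,7,8,9} → only 4 remains.
G4 = 7: row 4 has {1,2,3,4,5,6,9}; col 7 has {1,2,3,4,5,6,8,9}; box has {1,2,3,4,5,6,9} → only 7 remains.
H4 = 8: row 4 has {1,2,3,4,5,6,7,9}; col 8 has {1,2,3,5,6,7,9}; box has {1,2,3,4,5,6,7,9} → only 8 remains.
C5 = 5: row 5 has {1,2,3,4,6,7,8,9}; col 3 has {1,4,6,7,9}; box has {1,2,3,4,6,7,8,9} → only 5 remains.
C7 = 2: row 7 has {1,3,5,6,7,8,9}; col 3 has {1,4,5,6,7,9}; box has {1,3,4,5,6,7,9} → only 2 remains.
H7 = 4: row 7 has {1,2,3,5,6,7,8,9}; col 8 has {1,2,3,5,6,7,8,9}; box has {1,2,3,5,6,7,8,9} → only 4 remains.
C9 = 8: row 9 has {1,2,3,4,5,6,7,9}; col 3 has {1,2,4,5,6,7,9}; box has {1,2,3,4,5,6,7,9} → only 8 remains.

598431627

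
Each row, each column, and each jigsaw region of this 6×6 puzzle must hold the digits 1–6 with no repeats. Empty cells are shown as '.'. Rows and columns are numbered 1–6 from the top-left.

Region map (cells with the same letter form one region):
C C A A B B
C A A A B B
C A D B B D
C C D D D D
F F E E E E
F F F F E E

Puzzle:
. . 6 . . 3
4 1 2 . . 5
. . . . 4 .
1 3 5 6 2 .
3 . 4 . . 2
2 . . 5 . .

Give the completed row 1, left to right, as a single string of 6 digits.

r1c1 = 5: row 1 has {3,6}; col 1 has {1,2,3,4}; region has {1,3,4} → only 5 remains.
r1c2 = 2: row 1 has {3,5,6}; col 2 has {1,3}; region has {1,3,4,5} → only 2 remains.
r1c4 = 4: row 1 has {2,3,5,6}; col 4 has {5,6}; region has {1,2,6} → only 4 remains.
r1c5 = 1: row 1 has {2,3,4,5,6}; col 5 has {2,4}; region has {3,4,5} → only 1 remains.

526413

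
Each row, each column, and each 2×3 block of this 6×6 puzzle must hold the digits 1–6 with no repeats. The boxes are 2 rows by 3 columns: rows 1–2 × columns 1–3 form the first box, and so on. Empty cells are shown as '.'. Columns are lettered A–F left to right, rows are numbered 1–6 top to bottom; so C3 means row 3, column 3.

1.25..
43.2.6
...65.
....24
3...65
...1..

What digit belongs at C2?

B1 = 6: row 1 has {1,2,5}; col 2 has {3}; box has {1,2,3,4} → only 6 remains.
F1 = 3: row 1 has {1,2,5,6}; col 6 has {4,5,6}; box has {2,5,6} → only 3 remains.
C2 = 5: row 2 has {2,3,4,6}; col 3 has {2}; box has {1,2,3,4,6} → only 5 remains.

5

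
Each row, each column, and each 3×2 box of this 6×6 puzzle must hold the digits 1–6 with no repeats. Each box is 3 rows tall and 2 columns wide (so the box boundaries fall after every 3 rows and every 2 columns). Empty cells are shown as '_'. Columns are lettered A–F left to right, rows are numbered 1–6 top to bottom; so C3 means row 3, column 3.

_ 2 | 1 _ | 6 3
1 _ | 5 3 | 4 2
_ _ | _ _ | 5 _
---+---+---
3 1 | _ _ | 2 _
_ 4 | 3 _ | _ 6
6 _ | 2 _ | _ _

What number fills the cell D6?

D1 = 4: row 1 has {1,2,3,6}; col 4 has {3}; box has {1,3,5} → only 4 remains.
B2 = 6: row 2 has {1,2,3,4,5}; col 2 has {1,2,4}; box has {1,2} → only 6 remains.
A3 = 4: row 3 has {5}; col 1 has {1,3,6}; box has {1,2,6} → only 4 remains.
B3 = 3: row 3 has {4,5}; col 2 has {1,2,4,6}; box has {1,2,4,6} → only 3 remains.
C3 = 6: row 3 has {3,4,5}; col 3 has {1,2,3,5}; box has {1,3,4,5} → only 6 remains.
D3 = 2: row 3 has {3,4,5,6}; col 4 has {3,4}; box has {1,3,4,5,6} → only 2 remains.
F3 = 1: row 3 has {2,3,4,5,6}; col 6 has {2,3,6}; box has {2,3,4,5,6} → only 1 remains.
C4 = 4: row 4 has {1,2,3}; col 3 has {1,2,3,5,6}; box has {2,3} → only 4 remains.
F4 = 5: row 4 has {1,2,3,4}; col 6 has {1,2,3,6}; box has {2,6} → only 5 remains.
E5 = 1: row 5 has {3,4,6}; col 5 has {2,4,5,6}; box has {2,5,6} → only 1 remains.
B6 = 5: row 6 has {2,6}; col 2 has {1,2,3,4,6}; box has {1,3,4,6} → only 5 remains.
D6 = 1: row 6 has {2,5,6}; col 4 has {2,3,4}; box has {2,3,4} → only 1 remains.

1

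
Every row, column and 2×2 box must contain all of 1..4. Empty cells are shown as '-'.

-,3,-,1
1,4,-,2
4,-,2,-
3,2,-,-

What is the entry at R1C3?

R1C1 = 2: row 1 has {1,3}; col 1 has {1,3,4}; box has {1,3,4} → only 2 remains.
R1C3 = 4: row 1 has {1,2,3}; col 3 has {2}; box has {1,2} → only 4 remains.

4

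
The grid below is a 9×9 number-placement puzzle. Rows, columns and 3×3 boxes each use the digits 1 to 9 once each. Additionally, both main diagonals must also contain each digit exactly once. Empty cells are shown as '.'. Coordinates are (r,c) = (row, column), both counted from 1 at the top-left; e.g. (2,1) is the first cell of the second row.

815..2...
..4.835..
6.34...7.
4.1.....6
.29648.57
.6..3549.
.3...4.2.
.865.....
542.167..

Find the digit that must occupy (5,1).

3

(3,2) = 9 (sole candidate).
(3,5) = 5 (sole candidate).
(3,6) = 1 (sole candidate).
(3,7) = 2 (sole candidate).
(3,9) = 8 (sole candidate).
(5,1) = 3: row 5 has {2,4,5,6,7,8,9}; col 1 has {4,5,6,8}; box has {1,2,4,6,9} → only 3 remains.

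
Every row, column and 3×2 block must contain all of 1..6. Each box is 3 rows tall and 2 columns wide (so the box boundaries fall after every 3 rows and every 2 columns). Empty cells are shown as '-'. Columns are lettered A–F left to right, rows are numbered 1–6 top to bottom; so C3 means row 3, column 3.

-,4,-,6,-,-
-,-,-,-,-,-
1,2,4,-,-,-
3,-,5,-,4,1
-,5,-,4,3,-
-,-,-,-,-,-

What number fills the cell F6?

5

A1 = 5 (sole candidate).
A2 = 6 (sole candidate).
B2 = 3 (sole candidate).
B4 = 6 (sole candidate).
D4 = 2 (sole candidate).
A5 = 2 (sole candidate).
F5 = 6 (sole candidate).
A6 = 4 (sole candidate).
B6 = 1 (sole candidate).
D6 = 3 (sole candidate).
D3 = 5 (sole candidate).
E3 = 6 (sole candidate).
F3 = 3 (sole candidate).
C5 = 1 (sole candidate).
C6 = 6 (sole candidate).
F1 = 2 (sole candidate).
C2 = 2 (sole candidate).
D2 = 1 (sole candidate).
E2 = 5 (sole candidate).
F2 = 4 (sole candidate).
E6 = 2 (sole candidate).
F6 = 5: row 6 has {1,2,3,4,6}; col 6 has {1,2,3,4,6}; box has {1,2,3,4,6} → only 5 remains.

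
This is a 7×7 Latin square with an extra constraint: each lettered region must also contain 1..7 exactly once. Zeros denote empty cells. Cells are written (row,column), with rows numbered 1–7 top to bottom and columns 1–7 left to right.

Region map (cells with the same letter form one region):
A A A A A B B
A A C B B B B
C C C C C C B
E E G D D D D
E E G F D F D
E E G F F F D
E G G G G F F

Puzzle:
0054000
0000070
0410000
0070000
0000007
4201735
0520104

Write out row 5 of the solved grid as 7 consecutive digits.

1642357

(6,3) = 6: row 6 has {1,2,3,4,5,7}; col 3 has {1,2,5,7}; region has {1,2,5,7} → only 6 remains.
(7,4) = 3: row 7 has {1,2,4,5}; col 4 has {1,4}; region has {1,2,5,6,7} → only 3 remains.
(7,6) = 6: row 7 has {1,2,3,4,5}; col 6 has {3,7}; region has {1,3,4,7} → only 6 remains.
(2,3) = 3: row 2 has {7}; col 3 has {1,2,5,6,7}; region has {1,4} → only 3 remains.
(5,3) = 4: row 5 has {7}; col 3 has {1,2,3,5,6,7}; region has {1,2,3,5,6,7} → only 4 remains.
(7,1) = 7: row 7 has {1,2,3,4,5,6}; col 1 has {4}; region has {2,4} → only 7 remains.
(1,2) = 7: in row 1, 7 can only go here (every other open cell in that row sees a 7).
(2,5) = 4: in row 2, 4 can only go here (every other open cell in that row sees a 4).
(2,4) = 5: in row 2, 5 can only go here (every other open cell in that row sees a 5).
(5,4) = 2: row 5 has {4,7}; col 4 has {1,3,4,5}; region has {1,3,4,6,7} → only 2 remains.
(5,6) = 5: row 5 has {2,4,7}; col 6 has {3,6,7}; region has {1,2,3,4,6,7} → only 5 remains.
(3,6) = 2: row 3 has {1,4}; col 6 has {3,5,6,7}; region has {1,3,4} → only 2 remains.
(4,4) = 6: row 4 has {7}; col 4 has {1,2,3,4,5}; region has {5,7} → only 6 remains.
(5,5) = 3: row 5 has {2,4,5,7}; col 5 has {1,4,7}; region has {5,6,7} → only 3 remains.
(1,6) = 1: row 1 has {4,5,7}; col 6 has {2,3,5,6,7}; region has {4,5,7} → only 1 remains.
(3,4) = 7: row 3 has {1,2,4}; col 4 has {1,2,3,4,5,6}; region has {1,2,3,4} → only 7 remains.
(4,5) = 2: row 4 has {6,7}; col 5 has {1,3,4,7}; region has {3,5,6,7} → only 2 remains.
(4,6) = 4: row 4 has {2,6,7}; col 6 has {1,2,3,5,6,7}; region has {2,3,5,6,7} → only 4 remains.
(4,7) = 1: row 4 has {2,4,6,7}; col 7 has {4,5,7}; region has {2,3,4,5,6,7} → only 1 remains.
(1,5) = 6: row 1 has {1,4,5,7}; col 5 has {1,2,3,4,7}; region has {4,5,7} → only 6 remains.
(2,2) = 1: row 2 has {3,4,5,7}; col 2 has {2,4,5,7}; region has {4,5,6,7} → only 1 remains.
(3,5) = 5: row 3 has {1,2,4,7}; col 5 has {1,2,3,4,6,7}; region has {1,2,3,4,7} → only 5 remains.
(4,2) = 3: row 4 has {1,2,4,6,7}; col 2 has {1,2,4,5,7}; region has {2,4,7} → only 3 remains.
(5,2) = 6: row 5 has {2,3,4,5,7}; col 2 has {1,2,3,4,5,7}; region has {2,3,4,7} → only 6 remains.
(2,1) = 2: row 2 has {1,3,4,5,7}; col 1 has {4,7}; region has {1,4,5,6,7} → only 2 remains.
(2,7) = 6: row 2 has {1,2,3,4,5,7}; col 7 has {1,4,5,7}; region has {1,4,5,7} → only 6 remains.
(3,1) = 6: row 3 has {1,2,4,5,7}; col 1 has {2,4,7}; region has {1,2,3,4,5,7} → only 6 remains.
(3,7) = 3: row 3 has {1,2,4,5,6,7}; col 7 has {1,4,5,6,7}; region has {1,4,5,6,7} → only 3 remains.
(4,1) = 5: row 4 has {1,2,3,4,6,7}; col 1 has {2,4,6,7}; region has {2,3,4,6,7} → only 5 remains.
(5,1) = 1: row 5 has {2,3,4,5,6,7}; col 1 has {2,4,5,6,7}; region has {2,3,4,5,6,7} → only 1 remains.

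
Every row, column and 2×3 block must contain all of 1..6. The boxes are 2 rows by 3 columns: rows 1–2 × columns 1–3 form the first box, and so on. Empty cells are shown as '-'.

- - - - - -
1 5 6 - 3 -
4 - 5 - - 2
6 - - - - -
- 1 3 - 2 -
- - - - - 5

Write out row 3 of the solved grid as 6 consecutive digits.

435162

R2C6 = 4 (sole candidate).
R3C2 = 3: row 3 has {2,4,5}; col 2 has {1,5}; box has {4,5,6} → only 3 remains.
R4C2 = 2 (sole candidate).
R4C3 = 1 (sole candidate).
R4C6 = 3 (sole candidate).
R5C1 = 5 (sole candidate).
R5C6 = 6 (sole candidate).
R6C1 = 2 (sole candidate).
R6C3 = 4 (sole candidate).
R6C5 = 1 (sole candidate).
R1C1 = 3 (sole candidate).
R1C2 = 4 (sole candidate).
R1C3 = 2 (sole candidate).
R1C6 = 1 (sole candidate).
R2C4 = 2 (sole candidate).
R3C5 = 6: row 3 has {2,3,4,5}; col 5 has {1,2,3}; box has {2,3} → only 6 remains.
R5C4 = 4 (sole candidate).
R6C2 = 6 (sole candidate).
R6C4 = 3 (sole candidate).
R1C5 = 5 (sole candidate).
R3C4 = 1: row 3 has {2,3,4,5,6}; col 4 has {2,3,4}; box has {2,3,6} → only 1 remains.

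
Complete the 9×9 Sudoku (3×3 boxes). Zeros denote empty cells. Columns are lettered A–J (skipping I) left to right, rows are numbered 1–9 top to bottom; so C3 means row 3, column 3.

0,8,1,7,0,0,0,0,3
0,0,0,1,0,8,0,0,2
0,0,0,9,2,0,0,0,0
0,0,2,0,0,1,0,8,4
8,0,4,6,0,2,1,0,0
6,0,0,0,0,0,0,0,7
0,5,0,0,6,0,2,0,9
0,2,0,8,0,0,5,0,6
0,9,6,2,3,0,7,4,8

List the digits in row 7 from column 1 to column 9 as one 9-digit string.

J5 = 5 (sole candidate).
D7 = 4: row 7 has {2,5,6,9}; col 4 has {1,2,6,7,8,9}; box has {2,3,6,8} → only 4 remains.
F7 = 7: row 7 has {2,4,5,6,9}; col 6 has {1,2,8}; box has {2,3,4,6,8} → only 7 remains.
F8 = 9 (sole candidate).
A9 = 1 (sole candidate).
F9 = 5 (sole candidate).
J3 = 1 (sole candidate).
A7 = 3: row 7 has {2,4,5,6,7,9}; col 1 has {1,6,8}; box has {1,2,5,6,9} → only 3 remains.
C7 = 8: row 7 has {2,3,4,5,6,7,9}; col 3 has {1,2,4,6}; box has {1,2,3,5,6,9} → only 8 remains.
H7 = 1: row 7 has {2,3,4,5,6,7,8,9}; col 8 has {4,8}; box has {2,4,5,6,7,8,9} → only 1 remains.

358467219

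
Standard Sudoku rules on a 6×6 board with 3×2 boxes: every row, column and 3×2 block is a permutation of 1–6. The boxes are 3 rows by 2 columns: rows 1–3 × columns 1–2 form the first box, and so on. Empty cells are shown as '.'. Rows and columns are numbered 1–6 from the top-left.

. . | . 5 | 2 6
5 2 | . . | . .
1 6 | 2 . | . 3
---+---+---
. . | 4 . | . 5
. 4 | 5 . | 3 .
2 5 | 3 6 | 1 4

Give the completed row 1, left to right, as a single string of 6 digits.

431526

r1c2 = 3: row 1 has {2,5,6}; col 2 has {2,4,5,6}; box has {1,2,5,6} → only 3 remains.
r1c3 = 1: row 1 has {2,3,5,6}; col 3 has {2,3,4,5}; box has {2,5} → only 1 remains.
r2c3 = 6: row 2 has {2,5}; col 3 has {1,2,3,4,5}; box has {1,2,5} → only 6 remains.
r2c5 = 4: row 2 has {2,5,6}; col 5 has {1,2,3}; box has {2,3,6} → only 4 remains.
r2c6 = 1: row 2 has {2,4,5,6}; col 6 has {3,4,5,6}; box has {2,3,4,6} → only 1 remains.
r3c4 = 4: row 3 has {1,2,3,6}; col 4 has {5,6}; box has {1,2,5,6} → only 4 remains.
r3c5 = 5: row 3 has {1,2,3,4,6}; col 5 has {1,2,3,4}; box has {1,2,3,4,6} → only 5 remains.
r4c2 = 1: row 4 has {4,5}; col 2 has {2,3,4,5,6}; box has {2,4,5} → only 1 remains.
r4c4 = 2: row 4 has {1,4,5}; col 4 has {4,5,6}; box has {3,4,5,6} → only 2 remains.
r4c5 = 6: row 4 has {1,2,4,5}; col 5 has {1,2,3,4,5}; box has {1,3,4,5} → only 6 remains.
r5c1 = 6: row 5 has {3,4,5}; col 1 has {1,2,5}; box has {1,2,4,5} → only 6 remains.
r5c4 = 1: row 5 has {3,4,5,6}; col 4 has {2,4,5,6}; box has {2,3,4,5,6} → only 1 remains.
r5c6 = 2: row 5 has {1,3,4,5,6}; col 6 has {1,3,4,5,6}; box has {1,3,4,5,6} → only 2 remains.
r1c1 = 4: row 1 has {1,2,3,5,6}; col 1 has {1,2,5,6}; box has {1,2,3,5,6} → only 4 remains.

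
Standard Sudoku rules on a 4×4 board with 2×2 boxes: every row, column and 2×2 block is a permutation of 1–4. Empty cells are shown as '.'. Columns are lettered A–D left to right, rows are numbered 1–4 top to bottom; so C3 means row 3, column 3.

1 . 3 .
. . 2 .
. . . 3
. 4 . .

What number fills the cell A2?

B1 = 2: row 1 has {1,3}; col 2 has {4}; box has {1} → only 2 remains.
D1 = 4: row 1 has {1,2,3}; col 4 has {3}; box has {2,3} → only 4 remains.
B2 = 3: row 2 has {2}; col 2 has {2,4}; box has {1,2} → only 3 remains.
D2 = 1: row 2 has {2,3}; col 4 has {3,4}; box has {2,3,4} → only 1 remains.
A3 = 2: row 3 has {3}; col 1 has {1}; box has {4} → only 2 remains.
B3 = 1: row 3 has {2,3}; col 2 has {2,3,4}; box has {2,4} → only 1 remains.
C3 = 4: row 3 has {1,2,3}; col 3 has {2,3}; box has {3} → only 4 remains.
A4 = 3: row 4 has {4}; col 1 has {1,2}; box has {1,2,4} → only 3 remains.
C4 = 1: row 4 has {3,4}; col 3 has {2,3,4}; box has {3,4} → only 1 remains.
D4 = 2: row 4 has {1,3,4}; col 4 has {1,3,4}; box has {1,3,4} → only 2 remains.
A2 = 4: row 2 has {1,2,3}; col 1 has {1,2,3}; box has {1,2,3} → only 4 remains.

4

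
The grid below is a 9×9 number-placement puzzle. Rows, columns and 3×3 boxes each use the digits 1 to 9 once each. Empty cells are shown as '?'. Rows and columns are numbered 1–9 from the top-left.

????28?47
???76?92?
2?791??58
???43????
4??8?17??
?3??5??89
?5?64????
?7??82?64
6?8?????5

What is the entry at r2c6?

5

r4c8 = 1: row 4 has {3,4}; col 8 has {2,4,5,6,8}; box has {7,8,9} → only 1 remains.
r5c5 = 9: row 5 has {1,4,7,8}; col 5 has {1,2,3,4,5,6,8}; box has {1,3,4,5,8} → only 9 remains.
r5c8 = 3: row 5 has {1,4,7,8,9}; col 8 has {1,2,4,5,6,8}; box has {1,7,8,9} → only 3 remains.
r6c4 = 2: row 6 has {3,5,8,9}; col 4 has {4,6,7,8,9}; box has {1,3,4,5,8,9} → only 2 remains.
r9c5 = 7: row 9 has {5,6,8}; col 5 has {1,2,3,4,5,6,8,9}; box has {2,4,6,8} → only 7 remains.
r9c8 = 9: row 9 has {5,6,7,8}; col 8 has {1,2,3,4,5,6,8}; box has {4,5,6} → only 9 remains.
r7c8 = 7: row 7 has {4,5,6}; col 8 has {1,2,3,4,5,6,8,9}; box has {4,5,6,9} → only 7 remains.
r9c6 = 3: row 9 has {5,6,7,8,9}; col 6 has {1,2,8}; box has {2,4,6,7,8} → only 3 remains.
r3c6 = 4: row 3 has {1,2,5,7,8,9}; col 6 has {1,2,3,8}; box has {1,2,6,7,8,9} → only 4 remains.
r7c6 = 9: row 7 has {4,5,6,7}; col 6 has {1,2,3,4,8}; box has {2,3,4,6,7,8} → only 9 remains.
r9c4 = 1: row 9 has {3,5,6,7,8,9}; col 4 has {2,4,6,7,8,9}; box has {2,3,4,6,7,8,9} → only 1 remains.
r9c7 = 2: row 9 has {1,3,5,6,7,8,9}; col 7 has {7,9}; box has {4,5,6,7,9} → only 2 remains.
r2c6 = 5: row 2 has {2,6,7,9}; col 6 has {1,2,3,4,8,9}; box has {1,2,4,6,7,8,9} → only 5 remains.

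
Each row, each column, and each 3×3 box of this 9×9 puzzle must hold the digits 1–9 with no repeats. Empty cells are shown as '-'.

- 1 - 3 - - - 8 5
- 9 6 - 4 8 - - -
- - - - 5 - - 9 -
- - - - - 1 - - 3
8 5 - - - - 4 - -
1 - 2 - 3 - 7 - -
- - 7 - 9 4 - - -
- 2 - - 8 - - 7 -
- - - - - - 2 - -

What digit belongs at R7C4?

2

R1C3 = 4 (sole candidate).
R1C7 = 6 (sole candidate).
R4C3 = 9 (sole candidate).
R5C3 = 3 (sole candidate).
R3C3 = 8 (sole candidate).
R1C6 = 9 (hidden single in row 1).
R2C1 = 5 (hidden single in row 2).
R3C9 = 4 (hidden single in row 3).
R7C4 = 2: in row 7, 2 can only go here (every other open cell in that row sees a 2).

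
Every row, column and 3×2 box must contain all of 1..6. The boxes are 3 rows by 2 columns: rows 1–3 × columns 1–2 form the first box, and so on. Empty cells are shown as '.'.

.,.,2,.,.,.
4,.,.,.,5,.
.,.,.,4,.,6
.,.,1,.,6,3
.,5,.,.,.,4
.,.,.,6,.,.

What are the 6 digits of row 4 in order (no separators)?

R1C6 = 1 (sole candidate).
R2C6 = 2 (sole candidate).
R3C5 = 3 (sole candidate).
R4C1 = 2: row 4 has {1,3,6}; col 1 has {4}; box has {5} → only 2 remains.
R4C2 = 4: row 4 has {1,2,3,6}; col 2 has {5}; box has {2,5} → only 4 remains.
R4C4 = 5: row 4 has {1,2,3,4,6}; col 4 has {4,6}; box has {1,6} → only 5 remains.

241563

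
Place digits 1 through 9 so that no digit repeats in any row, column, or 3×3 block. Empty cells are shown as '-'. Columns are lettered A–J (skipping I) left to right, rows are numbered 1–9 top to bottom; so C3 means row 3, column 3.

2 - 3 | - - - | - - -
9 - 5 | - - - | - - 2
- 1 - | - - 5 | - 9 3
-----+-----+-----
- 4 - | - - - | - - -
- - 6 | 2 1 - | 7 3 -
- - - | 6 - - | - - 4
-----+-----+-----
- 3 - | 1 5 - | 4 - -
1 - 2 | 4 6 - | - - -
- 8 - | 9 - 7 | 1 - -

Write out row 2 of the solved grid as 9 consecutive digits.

C9 = 4 (sole candidate).
E3 = 2 (hidden single in row 3).
E9 = 3 (sole candidate).
F8 = 8 (sole candidate).
F7 = 2 (sole candidate).
A3 = 4 (hidden single in row 3).
G3 = 6 (hidden single in row 3).
G2 = 8: row 2 has {2,5,9}; col 7 has {1,4,6,7}; box has {2,3,6,9} → only 8 remains.
G1 = 5 (sole candidate).
F5 = 4 (hidden single in row 5).
G8 = 3 (hidden single in row 8).
H9 = 2 (hidden single in row 9).
G4 = 2 (hidden single in row 4).
G6 = 9 (sole candidate).
F6 = 3 (sole candidate).
F4 = 9 (sole candidate).
E1 = 9 (hidden single in row 1).
H1 = 4 (hidden single in row 1).
D1 = 8 (hidden single in row 1).
D3 = 7 (sole candidate).
D4 = 5 (sole candidate).
D2 = 3: row 2 has {2,5,8,9}; col 4 has {1,2,4,5,6,7,8,9}; box has {2,5,7,8,9} → only 3 remains.
E2 = 4: row 2 has {2,3,5,8,9}; col 5 has {1,2,3,5,6,9}; box has {2,3,5,7,8,9} → only 4 remains.
C3 = 8 (sole candidate).
A4 = 3 (hidden single in row 4).
B5 = 9 (hidden single in row 5).
B6 = 2 (hidden single in row 6).
J8 = 9 (hidden single in row 8).
C7 = 9 (hidden single in row 7).
B8 = 5 (hidden single in column 2).
H8 = 7 (sole candidate).
A9 = 6 (sole candidate).
J9 = 5 (sole candidate).
H2 = 1: row 2 has {2,3,4,5,8,9}; col 8 has {2,3,4,7,9}; box has {2,3,4,5,6,8,9} → only 1 remains.
J5 = 8 (sole candidate).
H6 = 5 (sole candidate).
A7 = 7 (sole candidate).
J7 = 6 (sole candidate).
J1 = 7 (sole candidate).
F2 = 6: row 2 has {1,2,3,4,5,8,9}; col 6 has {2,3,4,5,7,8,9}; box has {2,3,4,5,7,8,9} → only 6 remains.
H4 = 6 (sole candidate).
J4 = 1 (sole candidate).
A5 = 5 (sole candidate).
A6 = 8 (sole candidate).
E6 = 7 (sole candidate).
H7 = 8 (sole candidate).
B1 = 6 (sole candidate).
F1 = 1 (sole candidate).
B2 = 7: row 2 has {1,2,3,4,5,6,8,9}; col 2 has {1,2,3,4,5,6,8,9}; box has {1,2,3,4,5,6,8,9} → only 7 remains.

975346812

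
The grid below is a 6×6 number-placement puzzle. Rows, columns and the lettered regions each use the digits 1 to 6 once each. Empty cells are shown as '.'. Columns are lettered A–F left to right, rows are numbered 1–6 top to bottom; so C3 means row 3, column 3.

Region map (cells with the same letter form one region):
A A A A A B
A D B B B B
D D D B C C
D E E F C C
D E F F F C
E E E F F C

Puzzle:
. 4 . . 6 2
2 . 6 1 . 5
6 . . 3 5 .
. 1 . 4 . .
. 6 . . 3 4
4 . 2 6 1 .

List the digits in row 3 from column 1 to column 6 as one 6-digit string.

624351

D1 = 5 (sole candidate).
B2 = 3 (sole candidate).
E2 = 4 (sole candidate).
B3 = 2: row 3 has {3,5,6}; col 2 has {1,3,4,6}; region has {3,6} → only 2 remains.
F3 = 1: row 3 has {2,3,5,6}; col 6 has {2,4,5}; region has {4,5} → only 1 remains.
A4 = 5 (sole candidate).
C4 = 3 (sole candidate).
E4 = 2 (sole candidate).
F4 = 6 (sole candidate).
A5 = 1 (sole candidate).
C5 = 5 (sole candidate).
D5 = 2 (sole candidate).
B6 = 5 (sole candidate).
F6 = 3 (sole candidate).
A1 = 3 (sole candidate).
C1 = 1 (sole candidate).
C3 = 4: row 3 has {1,2,3,5,6}; col 3 has {1,2,3,5,6}; region has {1,2,3,5,6} → only 4 remains.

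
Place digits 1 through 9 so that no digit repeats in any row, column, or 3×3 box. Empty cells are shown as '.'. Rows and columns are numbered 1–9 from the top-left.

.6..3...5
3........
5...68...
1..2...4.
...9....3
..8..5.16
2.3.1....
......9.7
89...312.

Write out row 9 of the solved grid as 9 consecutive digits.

897653124

R9C9 = 4: row 9 has {1,2,3,8,9}; col 9 has {3,5,6,7}; box has {1,2,7,9} → only 4 remains.
R7C9 = 8 (sole candidate).
R4C9 = 9 (sole candidate).
R4C2 = 3 (hidden single in row 4).
R5C6 = 1 (hidden single in row 5).
R6C4 = 3 (hidden single in row 6).
R6C1 = 9 (hidden single in row 6).
R7C6 = 9 (hidden single in row 7).
R8C8 = 3 (hidden single in row 8).
R3C7 = 3 (hidden single in row 3).
R2C2 = 8 (hidden single in column 2).
R8C4 = 8 (hidden single in column 4).
R2C5 = 9 (hidden single in column 5).
R2C4 = 5 (hidden single in row 2).
R8C5 = 2 (hidden single in column 5).
R9C5 = 5: in column 5, 5 can only go here (every other open cell in that column sees a 5).
R4C6 = 6 (hidden single in box 5).
R8C6 = 4 (sole candidate).
R8C1 = 6 (sole candidate).
R9C3 = 7: row 9 has {1,2,3,4,5,8,9}; col 3 has {3,8}; box has {2,3,6,8,9} → only 7 remains.
R9C4 = 6: row 9 has {1,2,3,4,5,7,8,9}; col 4 has {2,3,5,8,9}; box has {1,2,3,4,5,8,9} → only 6 remains.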